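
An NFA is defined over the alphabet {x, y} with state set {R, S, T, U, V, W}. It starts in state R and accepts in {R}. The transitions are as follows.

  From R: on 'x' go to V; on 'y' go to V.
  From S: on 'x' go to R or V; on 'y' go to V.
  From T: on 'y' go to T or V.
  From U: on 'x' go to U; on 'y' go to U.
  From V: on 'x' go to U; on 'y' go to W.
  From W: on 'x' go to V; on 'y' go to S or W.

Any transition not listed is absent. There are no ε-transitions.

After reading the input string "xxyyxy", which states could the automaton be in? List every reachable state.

{U}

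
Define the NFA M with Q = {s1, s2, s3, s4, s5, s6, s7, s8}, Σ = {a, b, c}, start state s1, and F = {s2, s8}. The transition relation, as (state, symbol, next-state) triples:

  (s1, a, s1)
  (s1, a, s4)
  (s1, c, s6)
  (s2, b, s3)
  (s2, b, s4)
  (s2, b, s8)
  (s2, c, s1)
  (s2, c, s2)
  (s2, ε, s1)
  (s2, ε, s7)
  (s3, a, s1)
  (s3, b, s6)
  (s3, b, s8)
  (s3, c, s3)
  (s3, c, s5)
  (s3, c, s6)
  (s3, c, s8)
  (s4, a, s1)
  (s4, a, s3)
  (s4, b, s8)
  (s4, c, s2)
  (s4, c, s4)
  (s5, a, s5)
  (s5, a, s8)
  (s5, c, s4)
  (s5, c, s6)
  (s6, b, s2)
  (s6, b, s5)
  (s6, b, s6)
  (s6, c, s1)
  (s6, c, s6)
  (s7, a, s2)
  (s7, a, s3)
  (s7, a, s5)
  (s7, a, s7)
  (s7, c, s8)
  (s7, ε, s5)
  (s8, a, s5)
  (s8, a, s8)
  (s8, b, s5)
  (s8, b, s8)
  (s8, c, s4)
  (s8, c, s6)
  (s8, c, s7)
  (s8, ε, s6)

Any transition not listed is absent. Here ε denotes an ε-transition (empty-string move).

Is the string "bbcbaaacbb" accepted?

Start in {s1}.
Read 'b': s1→∅; now ∅.
The set is empty and remains empty for the remaining 9 symbols.
The final set ∅ contains no accepting state.

No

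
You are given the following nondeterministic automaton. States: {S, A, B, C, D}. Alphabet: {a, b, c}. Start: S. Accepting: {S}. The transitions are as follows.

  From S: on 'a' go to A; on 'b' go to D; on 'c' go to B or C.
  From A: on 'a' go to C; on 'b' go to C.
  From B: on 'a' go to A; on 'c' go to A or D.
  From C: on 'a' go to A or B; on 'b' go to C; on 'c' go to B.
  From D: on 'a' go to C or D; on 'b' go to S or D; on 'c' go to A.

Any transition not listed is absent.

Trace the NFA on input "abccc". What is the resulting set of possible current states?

{A}

Start in {S}.
Read 'a': {S} → {A}.
Read 'b': {A} → {C}.
Read 'c': {C} → {B}.
Read 'c': {B} → {A, D}.
Read 'c': {A, D} → {A}.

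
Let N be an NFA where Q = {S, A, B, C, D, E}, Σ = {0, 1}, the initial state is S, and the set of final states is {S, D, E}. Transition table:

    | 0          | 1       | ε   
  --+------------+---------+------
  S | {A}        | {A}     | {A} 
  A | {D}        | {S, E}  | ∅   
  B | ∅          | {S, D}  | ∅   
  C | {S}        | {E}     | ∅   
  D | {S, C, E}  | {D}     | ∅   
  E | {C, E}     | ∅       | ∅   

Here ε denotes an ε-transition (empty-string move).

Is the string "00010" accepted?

Start: ε-closure({S}) = {S, A}.
Read '0': {S, A} → {A, D}.
Read '0': {A, D} → {S, A, C, D, E}.
Read '0': {S, A, C, D, E} → {S, A, C, D, E}.
Read '1': {S, A, C, D, E} → {S, A, D, E}.
Read '0': {S, A, D, E} → {S, A, C, D, E}.
The final set {S, A, C, D, E} contains the accepting states S, D, E.

Yes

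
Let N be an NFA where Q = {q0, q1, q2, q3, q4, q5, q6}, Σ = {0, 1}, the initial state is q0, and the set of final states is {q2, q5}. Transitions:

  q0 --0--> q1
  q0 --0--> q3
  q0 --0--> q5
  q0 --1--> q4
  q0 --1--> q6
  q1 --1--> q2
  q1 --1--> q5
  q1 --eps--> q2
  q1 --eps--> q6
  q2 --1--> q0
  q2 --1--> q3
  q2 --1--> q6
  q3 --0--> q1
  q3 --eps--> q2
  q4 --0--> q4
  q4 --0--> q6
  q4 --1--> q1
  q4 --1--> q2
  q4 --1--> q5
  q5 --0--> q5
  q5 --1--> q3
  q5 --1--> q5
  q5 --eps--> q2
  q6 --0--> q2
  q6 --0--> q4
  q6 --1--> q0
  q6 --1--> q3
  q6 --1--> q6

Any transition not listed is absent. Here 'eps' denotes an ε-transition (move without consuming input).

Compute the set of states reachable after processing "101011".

Start in {q0}.
Read '1': {q0} → {q4, q6}.
Read '0': {q4, q6} → {q2, q4, q6}.
Read '1': {q2, q4, q6} → {q0, q1, q2, q3, q5, q6}.
Read '0': {q0, q1, q2, q3, q5, q6} → {q1, q2, q3, q4, q5, q6}.
Read '1': {q1, q2, q3, q4, q5, q6} → {q0, q1, q2, q3, q5, q6}.
Read '1': {q0, q1, q2, q3, q5, q6} → {q0, q2, q3, q4, q5, q6}.

{q0, q2, q3, q4, q5, q6}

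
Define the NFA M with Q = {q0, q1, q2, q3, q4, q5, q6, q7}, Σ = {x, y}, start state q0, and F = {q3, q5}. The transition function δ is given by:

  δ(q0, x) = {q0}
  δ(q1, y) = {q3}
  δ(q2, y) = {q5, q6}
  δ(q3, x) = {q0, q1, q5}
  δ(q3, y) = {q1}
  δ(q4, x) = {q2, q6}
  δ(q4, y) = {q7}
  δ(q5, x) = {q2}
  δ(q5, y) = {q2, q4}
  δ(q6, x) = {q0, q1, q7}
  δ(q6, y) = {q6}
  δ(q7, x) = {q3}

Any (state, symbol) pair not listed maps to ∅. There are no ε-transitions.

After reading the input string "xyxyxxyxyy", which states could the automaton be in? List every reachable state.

∅

Start in {q0}.
Read 'x': q0→{q0}; now {q0}.
Read 'y': q0→∅; now ∅.
The set is empty and remains empty for the remaining 8 symbols.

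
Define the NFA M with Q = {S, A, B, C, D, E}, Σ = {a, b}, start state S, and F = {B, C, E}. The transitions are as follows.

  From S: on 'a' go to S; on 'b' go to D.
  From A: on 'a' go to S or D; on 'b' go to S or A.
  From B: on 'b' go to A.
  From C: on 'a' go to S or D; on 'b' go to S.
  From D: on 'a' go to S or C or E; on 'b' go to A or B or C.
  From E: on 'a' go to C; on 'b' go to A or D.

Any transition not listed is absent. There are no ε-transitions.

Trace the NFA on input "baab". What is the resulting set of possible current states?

{S, A, B, C, D}

Start in {S}.
Read 'b': {S} → {D}.
Read 'a': {D} → {S, C, E}.
Read 'a': {S, C, E} → {S, C, D}.
Read 'b': {S, C, D} → {S, A, B, C, D}.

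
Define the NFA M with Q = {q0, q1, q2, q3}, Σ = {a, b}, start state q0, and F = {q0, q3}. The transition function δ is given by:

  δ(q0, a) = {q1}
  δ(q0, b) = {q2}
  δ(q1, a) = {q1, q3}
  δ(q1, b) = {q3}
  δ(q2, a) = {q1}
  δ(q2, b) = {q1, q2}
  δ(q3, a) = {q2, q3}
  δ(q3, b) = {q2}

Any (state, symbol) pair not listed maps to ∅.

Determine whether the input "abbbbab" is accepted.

Yes

Start in {q0}.
Read 'a': {q0} → {q1}.
Read 'b': {q1} → {q3}.
Read 'b': {q3} → {q2}.
Read 'b': {q2} → {q1, q2}.
Read 'b': {q1, q2} → {q1, q2, q3}.
Read 'a': {q1, q2, q3} → {q1, q2, q3}.
Read 'b': {q1, q2, q3} → {q1, q2, q3}.
The final set {q1, q2, q3} contains the accepting state q3.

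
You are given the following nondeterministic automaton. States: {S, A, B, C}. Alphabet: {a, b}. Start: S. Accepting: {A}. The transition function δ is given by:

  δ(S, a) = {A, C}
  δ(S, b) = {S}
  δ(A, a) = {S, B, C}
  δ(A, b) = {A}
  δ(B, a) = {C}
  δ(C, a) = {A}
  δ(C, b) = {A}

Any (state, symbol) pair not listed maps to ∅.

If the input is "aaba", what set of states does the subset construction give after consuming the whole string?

Start in {S}.
Read 'a': S→{A, C}; now {A, C}.
Read 'a': A→{S, B, C}, C→{A}; now {S, A, B, C}.
Read 'b': S→{S}, A→{A}, B→∅, C→{A}; now {S, A}.
Read 'a': S→{A, C}, A→{S, B, C}; now {S, A, B, C}.

{S, A, B, C}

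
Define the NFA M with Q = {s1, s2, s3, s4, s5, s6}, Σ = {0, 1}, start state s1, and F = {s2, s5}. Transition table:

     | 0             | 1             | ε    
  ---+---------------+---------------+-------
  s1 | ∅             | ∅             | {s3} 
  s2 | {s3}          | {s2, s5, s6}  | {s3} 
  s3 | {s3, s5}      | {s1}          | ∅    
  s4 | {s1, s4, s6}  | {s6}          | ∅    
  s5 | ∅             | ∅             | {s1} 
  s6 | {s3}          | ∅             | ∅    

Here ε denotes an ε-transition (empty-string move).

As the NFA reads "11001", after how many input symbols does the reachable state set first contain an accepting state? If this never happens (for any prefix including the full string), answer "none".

3

Start: ε-closure({s1}) = {s1, s3}.
Read '1': {s1, s3} → {s1, s3}.
Read '1': {s1, s3} → {s1, s3}.
Read '0': {s1, s3} → {s1, s3, s5}.
None of the earlier sets intersect F, but {s1, s3, s5} does.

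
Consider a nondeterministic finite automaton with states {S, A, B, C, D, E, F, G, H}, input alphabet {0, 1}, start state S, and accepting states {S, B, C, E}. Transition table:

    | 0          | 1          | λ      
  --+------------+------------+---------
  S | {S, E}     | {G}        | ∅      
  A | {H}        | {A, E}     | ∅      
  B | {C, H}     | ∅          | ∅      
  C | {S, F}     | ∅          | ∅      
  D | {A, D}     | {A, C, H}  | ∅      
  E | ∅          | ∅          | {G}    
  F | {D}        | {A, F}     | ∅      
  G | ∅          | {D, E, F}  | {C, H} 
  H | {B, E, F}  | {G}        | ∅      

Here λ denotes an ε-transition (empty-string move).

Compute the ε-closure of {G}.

{C, G, H}

Begin with {G}.
ε-move G → C; add C.
ε-move G → H; add H.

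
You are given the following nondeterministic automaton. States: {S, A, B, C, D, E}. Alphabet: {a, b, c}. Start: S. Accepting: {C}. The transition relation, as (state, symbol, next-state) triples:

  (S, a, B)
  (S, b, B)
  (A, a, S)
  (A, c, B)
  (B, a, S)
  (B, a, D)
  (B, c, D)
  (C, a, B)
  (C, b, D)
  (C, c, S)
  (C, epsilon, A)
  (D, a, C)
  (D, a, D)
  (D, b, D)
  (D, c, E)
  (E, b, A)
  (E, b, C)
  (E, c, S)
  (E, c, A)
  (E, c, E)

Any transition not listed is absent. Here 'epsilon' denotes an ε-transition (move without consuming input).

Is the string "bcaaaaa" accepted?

Yes

Start in {S}.
Read 'b': S→{B}; now {B}.
Read 'c': B→{D}; now {D}.
Read 'a': D→{C, D}; union {C, D}; ε-closure = {A, C, D}.
Read 'a': A→{S}, C→{B}, D→{C, D}; union {S, B, C, D}; ε-closure = {S, A, B, C, D}.
Read 'a': S→{B}, A→{S}, B→{S, D}, C→{B}, D→{C, D}; union {S, B, C, D}; ε-closure = {S, A, B, C, D}.
Read 'a': S→{B}, A→{S}, B→{S, D}, C→{B}, D→{C, D}; union {S, B, C, D}; ε-closure = {S, A, B, C, D}.
Read 'a': S→{B}, A→{S}, B→{S, D}, C→{B}, D→{C, D}; union {S, B, C, D}; ε-closure = {S, A, B, C, D}.
The final set {S, A, B, C, D} contains the accepting state C.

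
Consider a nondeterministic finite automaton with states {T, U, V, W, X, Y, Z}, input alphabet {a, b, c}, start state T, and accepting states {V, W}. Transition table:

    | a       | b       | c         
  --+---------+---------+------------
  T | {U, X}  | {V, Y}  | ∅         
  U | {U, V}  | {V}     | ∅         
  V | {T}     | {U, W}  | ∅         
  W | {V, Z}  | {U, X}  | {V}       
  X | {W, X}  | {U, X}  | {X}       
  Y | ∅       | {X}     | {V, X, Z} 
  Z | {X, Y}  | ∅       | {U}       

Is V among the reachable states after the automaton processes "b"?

Yes

Start in {T}.
Read 'b': {T} → {V, Y}.
State V is in {V, Y}.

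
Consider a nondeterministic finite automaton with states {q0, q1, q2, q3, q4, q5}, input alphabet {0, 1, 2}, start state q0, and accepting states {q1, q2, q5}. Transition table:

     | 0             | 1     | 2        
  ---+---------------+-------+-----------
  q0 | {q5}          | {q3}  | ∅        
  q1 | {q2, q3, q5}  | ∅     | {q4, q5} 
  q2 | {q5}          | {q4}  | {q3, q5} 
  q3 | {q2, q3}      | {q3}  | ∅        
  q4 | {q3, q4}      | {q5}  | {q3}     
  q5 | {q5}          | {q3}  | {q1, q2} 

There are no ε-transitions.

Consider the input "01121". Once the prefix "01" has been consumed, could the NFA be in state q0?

Start in {q0}.
Read '0': q0→{q5}; now {q5}.
Read '1': q5→{q3}; now {q3}.
State q0 is not in {q3}.

No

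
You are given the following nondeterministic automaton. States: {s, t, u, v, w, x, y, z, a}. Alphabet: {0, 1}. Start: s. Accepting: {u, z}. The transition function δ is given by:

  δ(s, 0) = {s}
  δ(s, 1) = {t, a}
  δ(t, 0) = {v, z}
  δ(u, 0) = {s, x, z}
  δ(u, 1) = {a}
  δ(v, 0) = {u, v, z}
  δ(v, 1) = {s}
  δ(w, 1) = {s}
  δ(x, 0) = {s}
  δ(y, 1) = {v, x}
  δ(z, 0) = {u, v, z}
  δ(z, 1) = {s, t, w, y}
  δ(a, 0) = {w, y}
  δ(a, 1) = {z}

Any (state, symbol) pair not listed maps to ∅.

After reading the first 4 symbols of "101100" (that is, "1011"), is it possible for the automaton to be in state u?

Start in {s}.
Read '1': s→{t, a}; now {t, a}.
Read '0': t→{v, z}, a→{w, y}; now {v, w, y, z}.
Read '1': v→{s}, w→{s}, y→{v, x}, z→{s, t, w, y}; now {s, t, v, w, x, y}.
Read '1': s→{t, a}, t→∅, v→{s}, w→{s}, x→∅, y→{v, x}; now {s, t, v, x, a}.
State u is not in {s, t, v, x, a}.

No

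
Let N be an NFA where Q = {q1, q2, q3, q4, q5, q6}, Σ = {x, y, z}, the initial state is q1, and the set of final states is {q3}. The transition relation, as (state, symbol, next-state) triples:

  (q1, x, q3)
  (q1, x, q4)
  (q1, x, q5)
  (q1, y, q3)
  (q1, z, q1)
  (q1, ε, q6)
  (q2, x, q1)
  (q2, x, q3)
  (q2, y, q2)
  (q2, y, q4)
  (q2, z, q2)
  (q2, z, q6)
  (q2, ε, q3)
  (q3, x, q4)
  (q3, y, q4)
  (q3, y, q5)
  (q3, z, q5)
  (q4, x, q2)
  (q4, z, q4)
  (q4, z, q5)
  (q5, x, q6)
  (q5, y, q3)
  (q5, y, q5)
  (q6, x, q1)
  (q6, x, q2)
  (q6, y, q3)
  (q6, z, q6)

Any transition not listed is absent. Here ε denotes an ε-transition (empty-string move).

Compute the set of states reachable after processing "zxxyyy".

{q2, q3, q4, q5}

Start: ε-closure({q1}) = {q1, q6}.
Read 'z': q1→{q1}, q6→{q6}; now {q1, q6}.
Read 'x': q1→{q3, q4, q5}, q6→{q1, q2}; union {q1, q2, q3, q4, q5}; ε-closure = {q1, q2, q3, q4, q5, q6}.
Read 'x': q1→{q3, q4, q5}, q2→{q1, q3}, q3→{q4}, q4→{q2}, q5→{q6}, q6→{q1, q2}; now {q1, q2, q3, q4, q5, q6}.
Read 'y': q1→{q3}, q2→{q2, q4}, q3→{q4, q5}, q4→∅, q5→{q3, q5}, q6→{q3}; now {q2, q3, q4, q5}.
Read 'y': q2→{q2, q4}, q3→{q4, q5}, q4→∅, q5→{q3, q5}; now {q2, q3, q4, q5}.
Read 'y': q2→{q2, q4}, q3→{q4, q5}, q4→∅, q5→{q3, q5}; now {q2, q3, q4, q5}.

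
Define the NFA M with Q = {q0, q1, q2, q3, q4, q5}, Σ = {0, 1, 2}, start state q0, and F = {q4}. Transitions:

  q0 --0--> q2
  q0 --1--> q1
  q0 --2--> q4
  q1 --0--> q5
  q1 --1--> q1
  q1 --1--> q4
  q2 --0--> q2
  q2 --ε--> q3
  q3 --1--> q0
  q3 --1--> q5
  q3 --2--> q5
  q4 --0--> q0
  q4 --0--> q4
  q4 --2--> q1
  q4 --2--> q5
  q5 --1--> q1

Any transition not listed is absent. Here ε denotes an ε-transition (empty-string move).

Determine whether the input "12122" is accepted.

Start in {q0}.
Read '1': q0→{q1}; now {q1}.
Read '2': q1→∅; now ∅.
The set is empty and remains empty for the remaining 3 symbols.
The final set ∅ contains no accepting state.

No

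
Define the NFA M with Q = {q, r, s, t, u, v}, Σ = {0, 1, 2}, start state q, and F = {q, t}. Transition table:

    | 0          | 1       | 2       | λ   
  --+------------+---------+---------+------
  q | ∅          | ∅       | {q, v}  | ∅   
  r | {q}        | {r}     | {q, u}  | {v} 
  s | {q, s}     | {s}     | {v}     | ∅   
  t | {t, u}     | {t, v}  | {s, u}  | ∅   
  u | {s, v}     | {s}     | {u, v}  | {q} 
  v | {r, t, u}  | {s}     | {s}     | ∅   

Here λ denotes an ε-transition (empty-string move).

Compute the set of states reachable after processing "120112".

∅

Start in {q}.
Read '1': {q} → ∅.
The set is empty and remains empty for the remaining 5 symbols.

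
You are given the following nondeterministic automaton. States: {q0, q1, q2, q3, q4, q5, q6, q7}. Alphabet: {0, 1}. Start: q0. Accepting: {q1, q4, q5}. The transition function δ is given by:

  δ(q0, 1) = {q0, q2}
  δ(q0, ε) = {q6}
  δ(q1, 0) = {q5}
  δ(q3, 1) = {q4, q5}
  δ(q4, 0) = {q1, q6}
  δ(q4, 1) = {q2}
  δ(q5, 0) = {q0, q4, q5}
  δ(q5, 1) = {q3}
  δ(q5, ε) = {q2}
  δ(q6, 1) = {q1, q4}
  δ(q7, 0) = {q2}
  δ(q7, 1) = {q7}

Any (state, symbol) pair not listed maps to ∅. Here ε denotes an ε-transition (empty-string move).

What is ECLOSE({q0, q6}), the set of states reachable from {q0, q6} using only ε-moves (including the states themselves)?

{q0, q6}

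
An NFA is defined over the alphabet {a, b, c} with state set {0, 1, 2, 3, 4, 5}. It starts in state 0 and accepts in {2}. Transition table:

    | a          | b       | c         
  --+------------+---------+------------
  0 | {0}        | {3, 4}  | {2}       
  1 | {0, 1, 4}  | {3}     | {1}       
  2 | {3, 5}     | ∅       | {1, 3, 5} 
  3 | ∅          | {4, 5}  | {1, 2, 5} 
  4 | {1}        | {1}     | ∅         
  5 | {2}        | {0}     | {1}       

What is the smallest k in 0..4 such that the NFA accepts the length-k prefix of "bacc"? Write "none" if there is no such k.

Start in {0}.
Read 'b': 0→{3, 4}; now {3, 4}.
Read 'a': 3→∅, 4→{1}; now {1}.
Read 'c': 1→{1}; now {1}.
Read 'c': 1→{1}; now {1}.
No reachable set along the way intersects F.

none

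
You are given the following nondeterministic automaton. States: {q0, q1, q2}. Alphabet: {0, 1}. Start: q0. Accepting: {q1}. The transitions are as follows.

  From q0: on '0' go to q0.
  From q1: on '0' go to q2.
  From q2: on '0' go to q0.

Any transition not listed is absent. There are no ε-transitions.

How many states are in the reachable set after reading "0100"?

Start in {q0}.
Read '0': {q0} → {q0}.
Read '1': {q0} → ∅.
The set is empty and remains empty for the remaining 2 symbols.
That set has 0 states.

0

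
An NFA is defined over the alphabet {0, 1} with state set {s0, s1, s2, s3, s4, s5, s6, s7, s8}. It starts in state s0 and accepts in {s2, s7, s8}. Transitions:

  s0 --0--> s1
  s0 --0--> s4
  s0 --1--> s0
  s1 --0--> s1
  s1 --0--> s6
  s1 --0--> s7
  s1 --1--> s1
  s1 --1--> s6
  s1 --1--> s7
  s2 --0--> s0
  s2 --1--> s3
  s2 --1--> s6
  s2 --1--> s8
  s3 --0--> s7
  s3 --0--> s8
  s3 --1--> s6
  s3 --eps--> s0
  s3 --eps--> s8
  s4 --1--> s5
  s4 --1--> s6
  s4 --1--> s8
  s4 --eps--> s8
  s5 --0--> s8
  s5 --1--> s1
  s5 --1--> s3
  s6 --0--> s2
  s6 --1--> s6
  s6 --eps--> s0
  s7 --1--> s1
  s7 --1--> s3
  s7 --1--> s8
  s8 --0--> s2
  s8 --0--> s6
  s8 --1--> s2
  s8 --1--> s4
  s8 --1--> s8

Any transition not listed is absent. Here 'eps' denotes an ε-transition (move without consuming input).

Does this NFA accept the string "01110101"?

Yes

Start in {s0}.
Read '0': s0→{s1, s4}; union {s1, s4}; ε-closure = {s1, s4, s8}.
Read '1': s1→{s1, s6, s7}, s4→{s5, s6, s8}, s8→{s2, s4, s8}; union {s1, s2, s4, s5, s6, s7, s8}; ε-closure = {s0, s1, s2, s4, s5, s6, s7, s8}.
Read '1': s0→{s0}, s1→{s1, s6, s7}, s2→{s3, s6, s8}, s4→{s5, s6, s8}, s5→{s1, s3}, s6→{s6}, s7→{s1, s3, s8}, s8→{s2, s4, s8}; now {s0, s1, s2, s3, s4, s5, s6, s7, s8}.
Read '1': s0→{s0}, s1→{s1, s6, s7}, s2→{s3, s6, s8}, s3→{s6}, s4→{s5, s6, s8}, s5→{s1, s3}, s6→{s6}, s7→{s1, s3, s8}, s8→{s2, s4, s8}; now {s0, s1, s2, s3, s4, s5, s6, s7, s8}.
Read '0': s0→{s1, s4}, s1→{s1, s6, s7}, s2→{s0}, s3→{s7, s8}, s4→∅, s5→{s8}, s6→{s2}, s7→∅, s8→{s2, s6}; now {s0, s1, s2, s4, s6, s7, s8}.
Read '1': s0→{s0}, s1→{s1, s6, s7}, s2→{s3, s6, s8}, s4→{s5, s6, s8}, s6→{s6}, s7→{s1, s3, s8}, s8→{s2, s4, s8}; now {s0, s1, s2, s3, s4, s5, s6, s7, s8}.
Read '0': s0→{s1, s4}, s1→{s1, s6, s7}, s2→{s0}, s3→{s7, s8}, s4→∅, s5→{s8}, s6→{s2}, s7→∅, s8→{s2, s6}; now {s0, s1, s2, s4, s6, s7, s8}.
Read '1': s0→{s0}, s1→{s1, s6, s7}, s2→{s3, s6, s8}, s4→{s5, s6, s8}, s6→{s6}, s7→{s1, s3, s8}, s8→{s2, s4, s8}; now {s0, s1, s2, s3, s4, s5, s6, s7, s8}.
The final set {s0, s1, s2, s3, s4, s5, s6, s7, s8} contains the accepting states s2, s7, s8.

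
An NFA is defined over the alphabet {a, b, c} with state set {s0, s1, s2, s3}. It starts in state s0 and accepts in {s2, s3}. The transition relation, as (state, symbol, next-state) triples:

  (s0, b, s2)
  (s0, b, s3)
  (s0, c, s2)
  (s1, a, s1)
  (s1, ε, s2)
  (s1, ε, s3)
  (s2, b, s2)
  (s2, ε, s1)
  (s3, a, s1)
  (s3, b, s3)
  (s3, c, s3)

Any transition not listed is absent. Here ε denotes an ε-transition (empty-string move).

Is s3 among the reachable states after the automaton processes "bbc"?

Start in {s0}.
Read 'b': s0→{s2, s3}; union {s2, s3}; ε-closure = {s1, s2, s3}.
Read 'b': s1→∅, s2→{s2}, s3→{s3}; union {s2, s3}; ε-closure = {s1, s2, s3}.
Read 'c': s1→∅, s2→∅, s3→{s3}; now {s3}.
State s3 is in {s3}.

Yes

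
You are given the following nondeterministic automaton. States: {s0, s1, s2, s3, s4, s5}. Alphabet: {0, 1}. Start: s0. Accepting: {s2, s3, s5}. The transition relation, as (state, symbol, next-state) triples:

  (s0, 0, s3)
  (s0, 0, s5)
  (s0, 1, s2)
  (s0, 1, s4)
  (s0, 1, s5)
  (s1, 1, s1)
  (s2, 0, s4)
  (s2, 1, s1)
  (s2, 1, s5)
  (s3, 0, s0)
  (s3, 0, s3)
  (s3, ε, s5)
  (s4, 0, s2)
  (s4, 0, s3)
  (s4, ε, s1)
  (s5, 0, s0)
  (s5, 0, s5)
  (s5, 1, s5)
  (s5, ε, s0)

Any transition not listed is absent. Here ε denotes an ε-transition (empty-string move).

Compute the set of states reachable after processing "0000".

{s0, s3, s5}

Start in {s0}.
Read '0': s0→{s3, s5}; union {s3, s5}; ε-closure = {s0, s3, s5}.
Read '0': s0→{s3, s5}, s3→{s0, s3}, s5→{s0, s5}; now {s0, s3, s5}.
Read '0': s0→{s3, s5}, s3→{s0, s3}, s5→{s0, s5}; now {s0, s3, s5}.
Read '0': s0→{s3, s5}, s3→{s0, s3}, s5→{s0, s5}; now {s0, s3, s5}.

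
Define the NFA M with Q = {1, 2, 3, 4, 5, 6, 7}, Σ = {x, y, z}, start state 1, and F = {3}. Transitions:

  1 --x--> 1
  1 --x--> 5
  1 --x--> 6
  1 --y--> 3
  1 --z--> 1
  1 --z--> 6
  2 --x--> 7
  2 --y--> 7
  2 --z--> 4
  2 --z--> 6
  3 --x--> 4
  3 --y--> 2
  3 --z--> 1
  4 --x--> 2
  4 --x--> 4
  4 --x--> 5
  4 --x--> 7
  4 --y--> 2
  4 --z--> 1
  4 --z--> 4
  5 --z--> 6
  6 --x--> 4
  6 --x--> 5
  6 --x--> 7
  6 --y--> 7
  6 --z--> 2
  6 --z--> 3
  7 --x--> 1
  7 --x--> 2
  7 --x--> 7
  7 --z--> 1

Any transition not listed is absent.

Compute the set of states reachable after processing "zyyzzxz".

{1, 2, 3, 4, 6}

Start in {1}.
Read 'z': 1→{1, 6}; now {1, 6}.
Read 'y': 1→{3}, 6→{7}; now {3, 7}.
Read 'y': 3→{2}, 7→∅; now {2}.
Read 'z': 2→{4, 6}; now {4, 6}.
Read 'z': 4→{1, 4}, 6→{2, 3}; now {1, 2, 3, 4}.
Read 'x': 1→{1, 5, 6}, 2→{7}, 3→{4}, 4→{2, 4, 5, 7}; now {1, 2, 4, 5, 6, 7}.
Read 'z': 1→{1, 6}, 2→{4, 6}, 4→{1, 4}, 5→{6}, 6→{2, 3}, 7→{1}; now {1, 2, 3, 4, 6}.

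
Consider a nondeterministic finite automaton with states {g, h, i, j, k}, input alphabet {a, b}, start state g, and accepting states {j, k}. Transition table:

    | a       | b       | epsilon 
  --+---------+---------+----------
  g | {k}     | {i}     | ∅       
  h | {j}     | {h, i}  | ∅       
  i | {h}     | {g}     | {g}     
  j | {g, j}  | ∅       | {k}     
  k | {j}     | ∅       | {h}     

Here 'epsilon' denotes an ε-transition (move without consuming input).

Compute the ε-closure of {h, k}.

{h, k}

Begin with {h, k}.
No ε-moves leave this set, so the closure equals the set itself.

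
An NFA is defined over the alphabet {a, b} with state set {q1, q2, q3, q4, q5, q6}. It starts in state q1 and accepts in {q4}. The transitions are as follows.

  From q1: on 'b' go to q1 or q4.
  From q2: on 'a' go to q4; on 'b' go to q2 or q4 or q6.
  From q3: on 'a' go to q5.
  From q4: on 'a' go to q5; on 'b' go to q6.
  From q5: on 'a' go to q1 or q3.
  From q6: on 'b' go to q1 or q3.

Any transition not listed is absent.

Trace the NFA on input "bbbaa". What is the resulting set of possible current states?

{q1, q3}

Start in {q1}.
Read 'b': {q1} → {q1, q4}.
Read 'b': {q1, q4} → {q1, q4, q6}.
Read 'b': {q1, q4, q6} → {q1, q3, q4, q6}.
Read 'a': {q1, q3, q4, q6} → {q5}.
Read 'a': {q5} → {q1, q3}.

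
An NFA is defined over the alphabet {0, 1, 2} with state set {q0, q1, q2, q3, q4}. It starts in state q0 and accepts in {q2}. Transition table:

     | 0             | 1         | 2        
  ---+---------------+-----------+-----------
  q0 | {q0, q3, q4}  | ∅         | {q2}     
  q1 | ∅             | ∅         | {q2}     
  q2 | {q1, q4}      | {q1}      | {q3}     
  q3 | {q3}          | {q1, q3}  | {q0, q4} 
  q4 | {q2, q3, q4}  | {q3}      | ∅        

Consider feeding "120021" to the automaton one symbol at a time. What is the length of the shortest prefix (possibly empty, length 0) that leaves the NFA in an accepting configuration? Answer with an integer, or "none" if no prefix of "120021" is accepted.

none

Start in {q0}.
Read '1': q0→∅; now ∅.
The set is empty and remains empty for the remaining 5 symbols.
No reachable set along the way intersects F.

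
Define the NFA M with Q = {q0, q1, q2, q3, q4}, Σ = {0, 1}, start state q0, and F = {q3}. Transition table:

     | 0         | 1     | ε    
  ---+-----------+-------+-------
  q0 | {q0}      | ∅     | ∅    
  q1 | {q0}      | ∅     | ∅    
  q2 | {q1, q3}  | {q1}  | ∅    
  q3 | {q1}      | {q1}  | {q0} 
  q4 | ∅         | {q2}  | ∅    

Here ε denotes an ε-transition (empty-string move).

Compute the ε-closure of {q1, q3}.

Begin with {q1, q3}.
ε-move q3 → q0; add q0.

{q0, q1, q3}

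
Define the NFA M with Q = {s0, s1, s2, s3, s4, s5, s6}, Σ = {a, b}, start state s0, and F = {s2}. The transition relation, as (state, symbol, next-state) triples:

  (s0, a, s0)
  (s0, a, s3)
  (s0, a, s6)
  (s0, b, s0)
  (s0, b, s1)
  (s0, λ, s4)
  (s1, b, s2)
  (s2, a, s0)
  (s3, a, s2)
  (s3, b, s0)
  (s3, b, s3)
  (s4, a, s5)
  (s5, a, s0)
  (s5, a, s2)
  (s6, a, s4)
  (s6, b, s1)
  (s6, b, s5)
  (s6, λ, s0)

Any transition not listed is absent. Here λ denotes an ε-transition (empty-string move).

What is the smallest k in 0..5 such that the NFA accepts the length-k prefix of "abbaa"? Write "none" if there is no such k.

Start: ε-closure({s0}) = {s0, s4}.
Read 'a': {s0, s4} → {s0, s3, s4, s5, s6}.
Read 'b': {s0, s3, s4, s5, s6} → {s0, s1, s3, s4, s5}.
Read 'b': {s0, s1, s3, s4, s5} → {s0, s1, s2, s3, s4}.
None of the earlier sets intersect F, but {s0, s1, s2, s3, s4} does.

3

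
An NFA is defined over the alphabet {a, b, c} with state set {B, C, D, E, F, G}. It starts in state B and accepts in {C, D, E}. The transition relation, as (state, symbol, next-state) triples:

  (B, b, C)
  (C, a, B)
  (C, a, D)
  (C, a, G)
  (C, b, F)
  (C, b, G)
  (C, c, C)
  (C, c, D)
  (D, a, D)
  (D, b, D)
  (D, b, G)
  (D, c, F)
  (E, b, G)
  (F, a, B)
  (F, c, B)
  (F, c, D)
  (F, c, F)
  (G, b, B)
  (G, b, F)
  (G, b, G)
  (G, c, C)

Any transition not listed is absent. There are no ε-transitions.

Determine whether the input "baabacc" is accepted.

Yes

Start in {B}.
Read 'b': B→{C}; now {C}.
Read 'a': C→{B, D, G}; now {B, D, G}.
Read 'a': B→∅, D→{D}, G→∅; now {D}.
Read 'b': D→{D, G}; now {D, G}.
Read 'a': D→{D}, G→∅; now {D}.
Read 'c': D→{F}; now {F}.
Read 'c': F→{B, D, F}; now {B, D, F}.
The final set {B, D, F} contains the accepting state D.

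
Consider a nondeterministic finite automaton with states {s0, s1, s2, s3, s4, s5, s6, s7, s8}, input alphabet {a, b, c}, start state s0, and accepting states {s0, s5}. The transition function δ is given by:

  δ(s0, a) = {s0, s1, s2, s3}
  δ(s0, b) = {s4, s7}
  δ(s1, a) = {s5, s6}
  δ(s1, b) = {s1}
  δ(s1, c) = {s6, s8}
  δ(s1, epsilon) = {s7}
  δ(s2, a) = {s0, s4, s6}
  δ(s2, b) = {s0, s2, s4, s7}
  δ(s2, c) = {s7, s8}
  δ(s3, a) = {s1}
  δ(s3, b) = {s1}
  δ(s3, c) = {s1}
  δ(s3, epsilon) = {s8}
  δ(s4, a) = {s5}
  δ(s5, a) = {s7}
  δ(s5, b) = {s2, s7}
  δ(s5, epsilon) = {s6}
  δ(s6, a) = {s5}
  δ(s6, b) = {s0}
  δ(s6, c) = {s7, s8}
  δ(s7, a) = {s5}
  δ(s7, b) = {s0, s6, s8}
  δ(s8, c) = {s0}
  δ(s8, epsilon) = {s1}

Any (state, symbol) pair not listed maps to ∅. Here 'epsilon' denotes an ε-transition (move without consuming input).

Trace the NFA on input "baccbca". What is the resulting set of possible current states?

{s0, s1, s2, s3, s5, s6, s7, s8}

Start in {s0}.
Read 'b': s0→{s4, s7}; now {s4, s7}.
Read 'a': s4→{s5}, s7→{s5}; union {s5}; ε-closure = {s5, s6}.
Read 'c': s5→∅, s6→{s7, s8}; union {s7, s8}; ε-closure = {s1, s7, s8}.
Read 'c': s1→{s6, s8}, s7→∅, s8→{s0}; union {s0, s6, s8}; ε-closure = {s0, s1, s6, s7, s8}.
Read 'b': s0→{s4, s7}, s1→{s1}, s6→{s0}, s7→{s0, s6, s8}, s8→∅; now {s0, s1, s4, s6, s7, s8}.
Read 'c': s0→∅, s1→{s6, s8}, s4→∅, s6→{s7, s8}, s7→∅, s8→{s0}; union {s0, s6, s7, s8}; ε-closure = {s0, s1, s6, s7, s8}.
Read 'a': s0→{s0, s1, s2, s3}, s1→{s5, s6}, s6→{s5}, s7→{s5}, s8→∅; union {s0, s1, s2, s3, s5, s6}; ε-closure = {s0, s1, s2, s3, s5, s6, s7, s8}.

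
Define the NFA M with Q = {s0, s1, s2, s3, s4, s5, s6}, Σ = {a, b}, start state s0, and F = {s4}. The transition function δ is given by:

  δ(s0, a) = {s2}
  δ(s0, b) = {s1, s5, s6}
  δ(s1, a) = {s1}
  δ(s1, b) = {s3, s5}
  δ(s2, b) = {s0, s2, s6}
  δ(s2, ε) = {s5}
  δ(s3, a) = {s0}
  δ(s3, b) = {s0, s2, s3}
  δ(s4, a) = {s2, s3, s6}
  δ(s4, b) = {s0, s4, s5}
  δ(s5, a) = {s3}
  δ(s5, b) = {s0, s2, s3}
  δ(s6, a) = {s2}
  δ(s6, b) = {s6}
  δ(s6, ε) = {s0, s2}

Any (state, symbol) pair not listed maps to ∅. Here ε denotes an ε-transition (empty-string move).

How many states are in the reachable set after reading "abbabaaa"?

5

Start in {s0}.
Read 'a': s0→{s2}; union {s2}; ε-closure = {s2, s5}.
Read 'b': s2→{s0, s2, s6}, s5→{s0, s2, s3}; union {s0, s2, s3, s6}; ε-closure = {s0, s2, s3, s5, s6}.
Read 'b': s0→{s1, s5, s6}, s2→{s0, s2, s6}, s3→{s0, s2, s3}, s5→{s0, s2, s3}, s6→{s6}; now {s0, s1, s2, s3, s5, s6}.
Read 'a': s0→{s2}, s1→{s1}, s2→∅, s3→{s0}, s5→{s3}, s6→{s2}; union {s0, s1, s2, s3}; ε-closure = {s0, s1, s2, s3, s5}.
Read 'b': s0→{s1, s5, s6}, s1→{s3, s5}, s2→{s0, s2, s6}, s3→{s0, s2, s3}, s5→{s0, s2, s3}; now {s0, s1, s2, s3, s5, s6}.
Read 'a': s0→{s2}, s1→{s1}, s2→∅, s3→{s0}, s5→{s3}, s6→{s2}; union {s0, s1, s2, s3}; ε-closure = {s0, s1, s2, s3, s5}.
Read 'a': s0→{s2}, s1→{s1}, s2→∅, s3→{s0}, s5→{s3}; union {s0, s1, s2, s3}; ε-closure = {s0, s1, s2, s3, s5}.
Read 'a': s0→{s2}, s1→{s1}, s2→∅, s3→{s0}, s5→{s3}; union {s0, s1, s2, s3}; ε-closure = {s0, s1, s2, s3, s5}.
That set has 5 states.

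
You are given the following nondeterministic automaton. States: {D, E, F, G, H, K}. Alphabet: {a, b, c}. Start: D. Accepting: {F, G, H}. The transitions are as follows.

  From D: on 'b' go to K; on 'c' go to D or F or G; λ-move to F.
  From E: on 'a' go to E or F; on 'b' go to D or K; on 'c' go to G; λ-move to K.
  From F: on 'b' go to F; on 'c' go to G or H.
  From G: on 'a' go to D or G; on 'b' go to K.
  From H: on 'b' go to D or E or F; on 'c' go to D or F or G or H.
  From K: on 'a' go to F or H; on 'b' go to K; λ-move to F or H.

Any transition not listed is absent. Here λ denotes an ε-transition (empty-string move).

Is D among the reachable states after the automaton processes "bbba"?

Start: ε-closure({D}) = {D, F}.
Read 'b': {D, F} → {F, H, K}.
Read 'b': {F, H, K} → {D, E, F, H, K}.
Read 'b': {D, E, F, H, K} → {D, E, F, H, K}.
Read 'a': {D, E, F, H, K} → {E, F, H, K}.
State D is not in {E, F, H, K}.

No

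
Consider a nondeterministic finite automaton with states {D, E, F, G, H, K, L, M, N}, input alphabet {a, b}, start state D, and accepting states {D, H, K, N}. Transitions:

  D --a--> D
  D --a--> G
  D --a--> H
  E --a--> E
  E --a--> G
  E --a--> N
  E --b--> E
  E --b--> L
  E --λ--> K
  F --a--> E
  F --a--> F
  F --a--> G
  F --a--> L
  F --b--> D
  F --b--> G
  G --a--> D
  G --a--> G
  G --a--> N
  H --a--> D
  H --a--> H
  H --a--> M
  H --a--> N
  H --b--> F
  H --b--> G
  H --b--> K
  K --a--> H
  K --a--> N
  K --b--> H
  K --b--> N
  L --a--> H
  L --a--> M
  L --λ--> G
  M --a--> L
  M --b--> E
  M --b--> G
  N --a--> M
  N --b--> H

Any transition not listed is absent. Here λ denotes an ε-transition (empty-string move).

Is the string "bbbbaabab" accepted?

Start in {D}.
Read 'b': D→∅; now ∅.
The set is empty and remains empty for the remaining 8 symbols.
The final set ∅ contains no accepting state.

No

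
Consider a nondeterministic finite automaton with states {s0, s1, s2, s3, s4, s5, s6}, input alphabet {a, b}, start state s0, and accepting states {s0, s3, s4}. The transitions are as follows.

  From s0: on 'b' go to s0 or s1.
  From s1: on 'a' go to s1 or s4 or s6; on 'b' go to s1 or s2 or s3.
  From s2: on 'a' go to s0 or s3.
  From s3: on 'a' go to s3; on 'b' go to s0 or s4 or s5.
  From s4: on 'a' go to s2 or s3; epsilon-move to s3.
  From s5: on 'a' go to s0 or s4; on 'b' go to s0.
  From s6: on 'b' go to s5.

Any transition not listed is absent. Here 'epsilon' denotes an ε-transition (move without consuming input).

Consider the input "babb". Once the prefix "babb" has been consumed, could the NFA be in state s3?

Yes

Start in {s0}.
Read 'b': s0→{s0, s1}; now {s0, s1}.
Read 'a': s0→∅, s1→{s1, s4, s6}; union {s1, s4, s6}; ε-closure = {s1, s3, s4, s6}.
Read 'b': s1→{s1, s2, s3}, s3→{s0, s4, s5}, s4→∅, s6→{s5}; now {s0, s1, s2, s3, s4, s5}.
Read 'b': s0→{s0, s1}, s1→{s1, s2, s3}, s2→∅, s3→{s0, s4, s5}, s4→∅, s5→{s0}; now {s0, s1, s2, s3, s4, s5}.
State s3 is in {s0, s1, s2, s3, s4, s5}.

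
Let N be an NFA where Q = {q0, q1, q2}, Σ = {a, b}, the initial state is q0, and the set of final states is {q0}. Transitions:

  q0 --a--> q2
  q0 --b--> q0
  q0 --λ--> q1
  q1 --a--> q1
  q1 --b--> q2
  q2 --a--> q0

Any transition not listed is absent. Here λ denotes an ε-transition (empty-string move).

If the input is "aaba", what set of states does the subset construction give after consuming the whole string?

{q0, q1, q2}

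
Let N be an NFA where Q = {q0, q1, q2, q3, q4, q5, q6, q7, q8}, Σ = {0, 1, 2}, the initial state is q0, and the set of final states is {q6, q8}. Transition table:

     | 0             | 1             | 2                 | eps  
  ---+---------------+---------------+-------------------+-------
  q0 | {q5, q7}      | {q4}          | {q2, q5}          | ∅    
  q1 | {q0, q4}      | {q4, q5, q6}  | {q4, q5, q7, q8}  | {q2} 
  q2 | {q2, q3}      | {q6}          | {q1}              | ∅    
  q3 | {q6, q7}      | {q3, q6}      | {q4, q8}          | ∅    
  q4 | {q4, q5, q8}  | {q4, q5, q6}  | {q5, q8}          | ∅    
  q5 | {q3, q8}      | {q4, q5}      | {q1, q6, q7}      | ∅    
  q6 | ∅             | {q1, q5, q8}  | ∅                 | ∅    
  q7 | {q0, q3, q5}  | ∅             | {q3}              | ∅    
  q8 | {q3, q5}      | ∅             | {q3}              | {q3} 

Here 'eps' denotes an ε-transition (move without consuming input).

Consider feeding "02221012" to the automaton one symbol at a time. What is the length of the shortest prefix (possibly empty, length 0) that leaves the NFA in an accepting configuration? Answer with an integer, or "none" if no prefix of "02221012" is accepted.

2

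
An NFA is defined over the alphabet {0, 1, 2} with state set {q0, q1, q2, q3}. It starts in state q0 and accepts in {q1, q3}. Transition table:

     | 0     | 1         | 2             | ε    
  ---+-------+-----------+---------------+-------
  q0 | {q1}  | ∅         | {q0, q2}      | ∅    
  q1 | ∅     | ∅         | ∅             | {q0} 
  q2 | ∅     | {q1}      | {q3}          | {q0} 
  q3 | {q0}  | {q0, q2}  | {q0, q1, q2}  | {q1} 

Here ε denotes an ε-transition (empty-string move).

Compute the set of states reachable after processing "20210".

Start in {q0}.
Read '2': {q0} → {q0, q2}.
Read '0': {q0, q2} → {q0, q1}.
Read '2': {q0, q1} → {q0, q2}.
Read '1': {q0, q2} → {q0, q1}.
Read '0': {q0, q1} → {q0, q1}.

{q0, q1}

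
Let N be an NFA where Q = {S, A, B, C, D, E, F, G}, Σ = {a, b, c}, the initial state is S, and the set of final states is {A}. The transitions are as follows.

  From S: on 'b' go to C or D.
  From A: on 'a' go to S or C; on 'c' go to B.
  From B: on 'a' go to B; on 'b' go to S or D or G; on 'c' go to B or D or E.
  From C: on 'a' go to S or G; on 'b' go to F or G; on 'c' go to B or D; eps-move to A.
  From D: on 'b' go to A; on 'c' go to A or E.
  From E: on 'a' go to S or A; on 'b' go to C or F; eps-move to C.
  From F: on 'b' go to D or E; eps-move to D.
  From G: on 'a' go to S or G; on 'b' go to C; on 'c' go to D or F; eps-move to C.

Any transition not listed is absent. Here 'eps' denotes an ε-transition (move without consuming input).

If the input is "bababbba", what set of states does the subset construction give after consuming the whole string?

Start in {S}.
Read 'b': {S} → {A, C, D}.
Read 'a': {A, C, D} → {S, A, C, G}.
Read 'b': {S, A, C, G} → {A, C, D, F, G}.
Read 'a': {A, C, D, F, G} → {S, A, C, G}.
Read 'b': {S, A, C, G} → {A, C, D, F, G}.
Read 'b': {A, C, D, F, G} → {A, C, D, E, F, G}.
Read 'b': {A, C, D, E, F, G} → {A, C, D, E, F, G}.
Read 'a': {A, C, D, E, F, G} → {S, A, C, G}.

{S, A, C, G}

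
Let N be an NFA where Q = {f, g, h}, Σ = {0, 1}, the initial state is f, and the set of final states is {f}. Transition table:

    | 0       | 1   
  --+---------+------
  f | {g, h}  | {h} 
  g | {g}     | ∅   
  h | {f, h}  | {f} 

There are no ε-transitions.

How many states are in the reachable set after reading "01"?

1

Start in {f}.
Read '0': {f} → {g, h}.
Read '1': {g, h} → {f}.
That set has 1 state.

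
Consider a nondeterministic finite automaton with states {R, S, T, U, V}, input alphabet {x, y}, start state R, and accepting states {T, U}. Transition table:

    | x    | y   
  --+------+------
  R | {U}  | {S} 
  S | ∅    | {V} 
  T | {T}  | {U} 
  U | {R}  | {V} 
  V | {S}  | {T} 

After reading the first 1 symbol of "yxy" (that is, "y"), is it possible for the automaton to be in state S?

Yes

Start in {R}.
Read 'y': R→{S}; now {S}.
State S is in {S}.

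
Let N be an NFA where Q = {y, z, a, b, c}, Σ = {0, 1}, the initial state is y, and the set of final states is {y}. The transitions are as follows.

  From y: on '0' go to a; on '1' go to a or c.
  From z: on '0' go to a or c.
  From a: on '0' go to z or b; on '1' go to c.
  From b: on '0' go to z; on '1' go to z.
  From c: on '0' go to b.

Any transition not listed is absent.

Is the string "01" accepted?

Start in {y}.
Read '0': {y} → {a}.
Read '1': {a} → {c}.
The final set {c} contains no accepting state.

No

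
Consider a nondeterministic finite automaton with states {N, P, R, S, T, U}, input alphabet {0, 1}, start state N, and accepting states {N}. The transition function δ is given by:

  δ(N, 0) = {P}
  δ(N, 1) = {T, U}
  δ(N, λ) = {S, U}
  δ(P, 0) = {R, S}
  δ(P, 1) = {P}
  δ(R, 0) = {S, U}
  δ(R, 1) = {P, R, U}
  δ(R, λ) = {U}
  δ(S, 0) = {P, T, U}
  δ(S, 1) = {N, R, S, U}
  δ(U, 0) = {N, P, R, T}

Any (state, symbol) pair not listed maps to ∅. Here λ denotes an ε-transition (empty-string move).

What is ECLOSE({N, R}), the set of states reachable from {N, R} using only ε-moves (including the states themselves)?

Begin with {N, R}.
ε-move R → U; add U.
ε-move N → S; add S.

{N, R, S, U}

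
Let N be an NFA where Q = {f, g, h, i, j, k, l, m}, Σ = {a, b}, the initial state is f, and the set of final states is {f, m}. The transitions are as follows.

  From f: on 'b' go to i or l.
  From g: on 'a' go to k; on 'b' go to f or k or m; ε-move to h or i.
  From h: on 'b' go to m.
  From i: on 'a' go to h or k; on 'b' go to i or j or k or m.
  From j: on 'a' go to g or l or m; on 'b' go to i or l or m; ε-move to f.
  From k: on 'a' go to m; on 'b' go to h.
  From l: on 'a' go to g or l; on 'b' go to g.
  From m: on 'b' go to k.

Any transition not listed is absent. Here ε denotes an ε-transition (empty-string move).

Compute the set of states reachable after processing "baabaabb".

{f, h, i, j, k, l, m}

Start in {f}.
Read 'b': {f} → {i, l}.
Read 'a': {i, l} → {g, h, i, k, l}.
Read 'a': {g, h, i, k, l} → {g, h, i, k, l, m}.
Read 'b': {g, h, i, k, l, m} → {f, g, h, i, j, k, m}.
Read 'a': {f, g, h, i, j, k, m} → {g, h, i, k, l, m}.
Read 'a': {g, h, i, k, l, m} → {g, h, i, k, l, m}.
Read 'b': {g, h, i, k, l, m} → {f, g, h, i, j, k, m}.
Read 'b': {f, g, h, i, j, k, m} → {f, h, i, j, k, l, m}.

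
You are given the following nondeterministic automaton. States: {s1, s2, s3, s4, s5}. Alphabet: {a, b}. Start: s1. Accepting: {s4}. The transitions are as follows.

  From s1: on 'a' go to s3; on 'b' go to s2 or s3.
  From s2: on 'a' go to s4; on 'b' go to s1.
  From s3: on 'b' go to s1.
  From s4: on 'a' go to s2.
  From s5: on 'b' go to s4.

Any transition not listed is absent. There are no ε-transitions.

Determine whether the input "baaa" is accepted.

Yes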